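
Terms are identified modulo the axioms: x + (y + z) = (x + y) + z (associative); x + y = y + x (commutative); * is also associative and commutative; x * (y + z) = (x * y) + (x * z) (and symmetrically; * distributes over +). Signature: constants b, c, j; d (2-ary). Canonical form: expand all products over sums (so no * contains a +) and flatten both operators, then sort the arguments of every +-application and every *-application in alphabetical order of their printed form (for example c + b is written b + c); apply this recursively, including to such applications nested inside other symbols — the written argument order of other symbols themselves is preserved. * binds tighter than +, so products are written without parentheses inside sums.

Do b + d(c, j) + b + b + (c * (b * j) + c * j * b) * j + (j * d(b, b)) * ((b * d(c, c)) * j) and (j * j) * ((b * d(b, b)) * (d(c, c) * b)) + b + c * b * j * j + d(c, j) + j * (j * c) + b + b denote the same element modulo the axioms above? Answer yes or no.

Answer: no — b + b + b + b * c * j * j + b * c * j * j + b * d(b, b) * d(c, c) * j * j + d(c, j) vs b + b + b + b * b * d(b, b) * d(c, c) * j * j + b * c * j * j + c * j * j + d(c, j)

Derivation:
Left:  b + d(c, j) + b + b + (c * (b * j) + c * j * b) * j + (j * d(b, b)) * ((b * d(c, c)) * j)
  Distribute:  b + d(c, j) + b + b + b * c * j * j + b * c * j * j + b * d(b, b) * d(c, c) * j * j
  Order the arguments:  b + b + b + b * c * j * j + b * c * j * j + b * d(b, b) * d(c, c) * j * j + d(c, j)
Right:  (j * j) * ((b * d(b, b)) * (d(c, c) * b)) + b + c * b * j * j + d(c, j) + j * (j * c) + b + b
  Merge nested applications:  b * b * d(b, b) * d(c, c) * j * j + b + b * c * j * j + d(c, j) + c * j * j + b + b
  Sort:  b + b + b + b * b * d(b, b) * d(c, c) * j * j + b * c * j * j + c * j * j + d(c, j)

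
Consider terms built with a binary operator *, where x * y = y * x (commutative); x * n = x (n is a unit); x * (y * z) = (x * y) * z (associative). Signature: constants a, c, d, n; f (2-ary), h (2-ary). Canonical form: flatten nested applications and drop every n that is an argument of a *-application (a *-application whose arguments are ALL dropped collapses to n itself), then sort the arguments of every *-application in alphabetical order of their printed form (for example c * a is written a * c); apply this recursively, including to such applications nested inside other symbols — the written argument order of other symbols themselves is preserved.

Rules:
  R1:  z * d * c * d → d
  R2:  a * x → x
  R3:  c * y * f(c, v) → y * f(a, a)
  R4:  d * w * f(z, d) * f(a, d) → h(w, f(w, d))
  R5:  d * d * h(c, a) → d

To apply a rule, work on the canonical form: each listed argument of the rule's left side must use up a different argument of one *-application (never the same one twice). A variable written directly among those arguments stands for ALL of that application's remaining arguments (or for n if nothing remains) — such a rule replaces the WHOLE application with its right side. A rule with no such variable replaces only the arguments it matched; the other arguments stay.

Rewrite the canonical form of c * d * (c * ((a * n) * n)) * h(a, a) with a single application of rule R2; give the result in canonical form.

Canonical form:  a * c * c * d * h(a, a)
R2 matches:  uses a;  x := c * c * d * h(a, a)
Every leftover argument binds to the variable; the entire application is replaced.
Result:  c * c * d * h(a, a)

Answer: c * c * d * h(a, a)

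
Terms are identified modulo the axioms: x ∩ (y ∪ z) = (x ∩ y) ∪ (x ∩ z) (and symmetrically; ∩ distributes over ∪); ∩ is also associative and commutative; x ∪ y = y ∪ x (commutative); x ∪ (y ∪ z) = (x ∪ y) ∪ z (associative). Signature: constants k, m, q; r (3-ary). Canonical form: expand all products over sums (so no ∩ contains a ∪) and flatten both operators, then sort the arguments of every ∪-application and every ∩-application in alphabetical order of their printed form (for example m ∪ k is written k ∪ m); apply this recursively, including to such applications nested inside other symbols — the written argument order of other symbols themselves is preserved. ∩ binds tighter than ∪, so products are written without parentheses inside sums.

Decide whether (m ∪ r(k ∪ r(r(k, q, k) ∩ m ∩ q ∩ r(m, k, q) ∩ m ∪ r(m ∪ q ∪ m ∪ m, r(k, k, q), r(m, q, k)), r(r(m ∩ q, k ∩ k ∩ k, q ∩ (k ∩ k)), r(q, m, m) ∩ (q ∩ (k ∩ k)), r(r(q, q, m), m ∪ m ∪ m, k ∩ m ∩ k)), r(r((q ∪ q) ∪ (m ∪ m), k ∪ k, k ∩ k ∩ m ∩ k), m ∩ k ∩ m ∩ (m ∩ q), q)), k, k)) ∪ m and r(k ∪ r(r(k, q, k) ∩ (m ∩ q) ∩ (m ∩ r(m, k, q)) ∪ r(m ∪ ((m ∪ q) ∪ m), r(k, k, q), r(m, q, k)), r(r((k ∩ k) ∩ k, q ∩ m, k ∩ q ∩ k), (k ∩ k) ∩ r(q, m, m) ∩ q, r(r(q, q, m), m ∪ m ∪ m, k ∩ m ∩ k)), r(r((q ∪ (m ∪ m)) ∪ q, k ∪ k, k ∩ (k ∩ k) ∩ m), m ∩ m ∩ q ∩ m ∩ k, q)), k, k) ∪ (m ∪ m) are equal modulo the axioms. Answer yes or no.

Answer: no — m ∪ m ∪ r(k ∪ r(m ∩ m ∩ q ∩ r(k, q, k) ∩ r(m, k, q) ∪ r(m ∪ m ∪ m ∪ q, r(k, k, q), r(m, q, k)), r(r(m ∩ q, k ∩ k ∩ k, k ∩ k ∩ q), k ∩ k ∩ q ∩ r(q, m, m), r(r(q, q, m), m ∪ m ∪ m, k ∩ k ∩ m)), r(r(m ∪ m ∪ q ∪ q, k ∪ k, k ∩ k ∩ k ∩ m), k ∩ m ∩ m ∩ m ∩ q, q)), k, k) vs m ∪ m ∪ r(k ∪ r(m ∩ m ∩ q ∩ r(k, q, k) ∩ r(m, k, q) ∪ r(m ∪ m ∪ m ∪ q, r(k, k, q), r(m, q, k)), r(r(k ∩ k ∩ k, m ∩ q, k ∩ k ∩ q), k ∩ k ∩ q ∩ r(q, m, m), r(r(q, q, m), m ∪ m ∪ m, k ∩ k ∩ m)), r(r(m ∪ m ∪ q ∪ q, k ∪ k, k ∩ k ∩ k ∩ m), k ∩ m ∩ m ∩ m ∩ q, q)), k, k)

Derivation:
Left:  (m ∪ r(k ∪ r(r(k, q, k) ∩ m ∩ q ∩ r(m, k, q) ∩ m ∪ r(m ∪ q ∪ m ∪ m, r(k, k, q), r(m, q, k)), r(r(m ∩ q, k ∩ k ∩ k, q ∩ (k ∩ k)), r(q, m, m) ∩ (q ∩ (k ∩ k)), r(r(q, q, m), m ∪ m ∪ m, k ∩ m ∩ k)), r(r((q ∪ q) ∪ (m ∪ m), k ∪ k, k ∩ k ∩ m ∩ k), m ∩ k ∩ m ∩ (m ∩ q), q)), k, k)) ∪ m
  Un-nest:  m ∪ r(k ∪ r(m ∩ m ∩ q ∩ r(k, q, k) ∩ r(m, k, q) ∪ r(m ∪ m ∪ m ∪ q, r(k, k, q), r(m, q, k)), r(r(m ∩ q, k ∩ k ∩ k, k ∩ k ∩ q), k ∩ k ∩ q ∩ r(q, m, m), r(r(q, q, m), m ∪ m ∪ m, k ∩ k ∩ m)), r(r(m ∪ m ∪ q ∪ q, k ∪ k, k ∩ k ∩ k ∩ m), k ∩ m ∩ m ∩ m ∩ q, q)), k, k) ∪ m
  Sort:  m ∪ m ∪ r(k ∪ r(m ∩ m ∩ q ∩ r(k, q, k) ∩ r(m, k, q) ∪ r(m ∪ m ∪ m ∪ q, r(k, k, q), r(m, q, k)), r(r(m ∩ q, k ∩ k ∩ k, k ∩ k ∩ q), k ∩ k ∩ q ∩ r(q, m, m), r(r(q, q, m), m ∪ m ∪ m, k ∩ k ∩ m)), r(r(m ∪ m ∪ q ∪ q, k ∪ k, k ∩ k ∩ k ∩ m), k ∩ m ∩ m ∩ m ∩ q, q)), k, k)
Right:  r(k ∪ r(r(k, q, k) ∩ (m ∩ q) ∩ (m ∩ r(m, k, q)) ∪ r(m ∪ ((m ∪ q) ∪ m), r(k, k, q), r(m, q, k)), r(r((k ∩ k) ∩ k, q ∩ m, k ∩ q ∩ k), (k ∩ k) ∩ r(q, m, m) ∩ q, r(r(q, q, m), m ∪ m ∪ m, k ∩ m ∩ k)), r(r((q ∪ (m ∪ m)) ∪ q, k ∪ k, k ∩ (k ∩ k) ∩ m), m ∩ m ∩ q ∩ m ∩ k, q)), k, k) ∪ (m ∪ m)
  Flatten:  r(k ∪ r(m ∩ m ∩ q ∩ r(k, q, k) ∩ r(m, k, q) ∪ r(m ∪ m ∪ m ∪ q, r(k, k, q), r(m, q, k)), r(r(k ∩ k ∩ k, m ∩ q, k ∩ k ∩ q), k ∩ k ∩ q ∩ r(q, m, m), r(r(q, q, m), m ∪ m ∪ m, k ∩ k ∩ m)), r(r(m ∪ m ∪ q ∪ q, k ∪ k, k ∩ k ∩ k ∩ m), k ∩ m ∩ m ∩ m ∩ q, q)), k, k) ∪ m ∪ m
  Sort:  m ∪ m ∪ r(k ∪ r(m ∩ m ∩ q ∩ r(k, q, k) ∩ r(m, k, q) ∪ r(m ∪ m ∪ m ∪ q, r(k, k, q), r(m, q, k)), r(r(k ∩ k ∩ k, m ∩ q, k ∩ k ∩ q), k ∩ k ∩ q ∩ r(q, m, m), r(r(q, q, m), m ∪ m ∪ m, k ∩ k ∩ m)), r(r(m ∪ m ∪ q ∪ q, k ∪ k, k ∩ k ∩ k ∩ m), k ∩ m ∩ m ∩ m ∩ q, q)), k, k)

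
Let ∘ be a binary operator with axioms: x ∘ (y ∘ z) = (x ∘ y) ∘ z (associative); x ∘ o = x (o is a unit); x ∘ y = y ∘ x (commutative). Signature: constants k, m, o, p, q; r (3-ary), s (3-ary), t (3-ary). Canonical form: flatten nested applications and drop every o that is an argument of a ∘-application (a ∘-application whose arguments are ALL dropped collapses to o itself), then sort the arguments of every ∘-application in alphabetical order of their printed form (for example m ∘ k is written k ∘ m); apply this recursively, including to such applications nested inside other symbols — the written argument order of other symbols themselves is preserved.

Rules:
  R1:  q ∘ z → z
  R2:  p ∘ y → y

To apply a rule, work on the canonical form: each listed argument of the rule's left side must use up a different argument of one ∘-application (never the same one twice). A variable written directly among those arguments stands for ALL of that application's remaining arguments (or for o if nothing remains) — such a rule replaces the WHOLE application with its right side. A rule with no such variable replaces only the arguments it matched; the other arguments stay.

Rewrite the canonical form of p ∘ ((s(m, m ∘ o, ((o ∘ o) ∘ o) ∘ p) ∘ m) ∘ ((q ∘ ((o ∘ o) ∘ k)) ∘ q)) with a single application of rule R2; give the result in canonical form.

Canonical form:  k ∘ m ∘ p ∘ q ∘ q ∘ s(m, m, p)
Apply R2:  consuming p;  y := k ∘ m ∘ q ∘ q ∘ s(m, m, p)
Every leftover argument binds to the variable; the entire application is replaced.
Giving:  k ∘ m ∘ q ∘ q ∘ s(m, m, p)

Answer: k ∘ m ∘ q ∘ q ∘ s(m, m, p)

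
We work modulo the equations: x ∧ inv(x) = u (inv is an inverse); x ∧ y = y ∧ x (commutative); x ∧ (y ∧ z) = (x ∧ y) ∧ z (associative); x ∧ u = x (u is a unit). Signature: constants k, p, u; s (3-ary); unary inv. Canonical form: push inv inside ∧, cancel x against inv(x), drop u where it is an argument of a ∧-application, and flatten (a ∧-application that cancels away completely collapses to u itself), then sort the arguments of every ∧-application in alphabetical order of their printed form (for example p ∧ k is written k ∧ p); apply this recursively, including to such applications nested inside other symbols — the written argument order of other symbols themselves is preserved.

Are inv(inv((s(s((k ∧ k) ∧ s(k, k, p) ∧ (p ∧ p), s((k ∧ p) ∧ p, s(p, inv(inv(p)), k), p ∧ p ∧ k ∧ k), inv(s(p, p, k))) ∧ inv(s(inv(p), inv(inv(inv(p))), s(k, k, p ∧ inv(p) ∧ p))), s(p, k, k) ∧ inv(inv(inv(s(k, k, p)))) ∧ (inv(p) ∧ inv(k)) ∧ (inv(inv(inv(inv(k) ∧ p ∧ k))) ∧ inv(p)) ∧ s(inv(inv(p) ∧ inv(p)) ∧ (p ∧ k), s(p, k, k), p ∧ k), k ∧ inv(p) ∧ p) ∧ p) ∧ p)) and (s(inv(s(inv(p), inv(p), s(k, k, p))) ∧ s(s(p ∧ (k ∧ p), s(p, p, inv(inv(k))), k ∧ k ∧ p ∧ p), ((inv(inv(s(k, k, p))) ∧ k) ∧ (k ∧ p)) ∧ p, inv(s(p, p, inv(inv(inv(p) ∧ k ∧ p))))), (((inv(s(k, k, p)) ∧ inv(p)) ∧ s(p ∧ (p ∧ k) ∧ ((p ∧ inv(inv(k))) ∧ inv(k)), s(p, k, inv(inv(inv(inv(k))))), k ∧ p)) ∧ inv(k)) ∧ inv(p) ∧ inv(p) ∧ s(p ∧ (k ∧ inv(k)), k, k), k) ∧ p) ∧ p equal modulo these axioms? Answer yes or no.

Answer: no — p ∧ p ∧ s(inv(s(inv(p), inv(p), s(k, k, p))) ∧ s(k ∧ k ∧ p ∧ p ∧ s(k, k, p), s(k ∧ p ∧ p, s(p, p, k), k ∧ k ∧ p ∧ p), inv(s(p, p, k))), inv(k) ∧ inv(p) ∧ inv(p) ∧ inv(p) ∧ inv(s(k, k, p)) ∧ s(k ∧ p ∧ p ∧ p, s(p, k, k), k ∧ p) ∧ s(p, k, k), k) vs p ∧ p ∧ s(inv(s(inv(p), inv(p), s(k, k, p))) ∧ s(s(k ∧ p ∧ p, s(p, p, k), k ∧ k ∧ p ∧ p), k ∧ k ∧ p ∧ p ∧ s(k, k, p), inv(s(p, p, k))), inv(k) ∧ inv(p) ∧ inv(p) ∧ inv(p) ∧ inv(s(k, k, p)) ∧ s(k ∧ p ∧ p ∧ p, s(p, k, k), k ∧ p) ∧ s(p, k, k), k)

Derivation:
Left:  inv(inv((s(s((k ∧ k) ∧ s(k, k, p) ∧ (p ∧ p), s((k ∧ p) ∧ p, s(p, inv(inv(p)), k), p ∧ p ∧ k ∧ k), inv(s(p, p, k))) ∧ inv(s(inv(p), inv(inv(inv(p))), s(k, k, p ∧ inv(p) ∧ p))), s(p, k, k) ∧ inv(inv(inv(s(k, k, p)))) ∧ (inv(p) ∧ inv(k)) ∧ (inv(inv(inv(inv(k) ∧ p ∧ k))) ∧ inv(p)) ∧ s(inv(inv(p) ∧ inv(p)) ∧ (p ∧ k), s(p, k, k), p ∧ k), k ∧ inv(p) ∧ p) ∧ p) ∧ p))
  Push inv inside:  distribute inv over ∧ and collapse double inv
  Collect:  s(inv(s(inv(p), inv(p), s(k, k, p))) ∧ s(k ∧ k ∧ p ∧ p ∧ s(k, k, p), s(k ∧ p ∧ p, s(p, p, k), k ∧ k ∧ p ∧ p), inv(s(p, p, k))), inv(k) ∧ inv(p) ∧ inv(p) ∧ inv(p) ∧ inv(s(k, k, p)) ∧ s(k ∧ p ∧ p ∧ p, s(p, k, k), k ∧ p) ∧ s(p, k, k), k) ∧ p ∧ p
  Sort arguments:  p ∧ p ∧ s(inv(s(inv(p), inv(p), s(k, k, p))) ∧ s(k ∧ k ∧ p ∧ p ∧ s(k, k, p), s(k ∧ p ∧ p, s(p, p, k), k ∧ k ∧ p ∧ p), inv(s(p, p, k))), inv(k) ∧ inv(p) ∧ inv(p) ∧ inv(p) ∧ inv(s(k, k, p)) ∧ s(k ∧ p ∧ p ∧ p, s(p, k, k), k ∧ p) ∧ s(p, k, k), k)
Right:  (s(inv(s(inv(p), inv(p), s(k, k, p))) ∧ s(s(p ∧ (k ∧ p), s(p, p, inv(inv(k))), k ∧ k ∧ p ∧ p), ((inv(inv(s(k, k, p))) ∧ k) ∧ (k ∧ p)) ∧ p, inv(s(p, p, inv(inv(inv(p) ∧ k ∧ p))))), (((inv(s(k, k, p)) ∧ inv(p)) ∧ s(p ∧ (p ∧ k) ∧ ((p ∧ inv(inv(k))) ∧ inv(k)), s(p, k, inv(inv(inv(inv(k))))), k ∧ p)) ∧ inv(k)) ∧ inv(p) ∧ inv(p) ∧ s(p ∧ (k ∧ inv(k)), k, k), k) ∧ p) ∧ p
  Push inv inside:  distribute inv over ∧ and collapse double inv
  Collect terms:  s(inv(s(inv(p), inv(p), s(k, k, p))) ∧ s(s(k ∧ p ∧ p, s(p, p, k), k ∧ k ∧ p ∧ p), k ∧ k ∧ p ∧ p ∧ s(k, k, p), inv(s(p, p, k))), inv(k) ∧ inv(p) ∧ inv(p) ∧ inv(p) ∧ inv(s(k, k, p)) ∧ s(k ∧ p ∧ p ∧ p, s(p, k, k), k ∧ p) ∧ s(p, k, k), k) ∧ p ∧ p
  Order the arguments:  p ∧ p ∧ s(inv(s(inv(p), inv(p), s(k, k, p))) ∧ s(s(k ∧ p ∧ p, s(p, p, k), k ∧ k ∧ p ∧ p), k ∧ k ∧ p ∧ p ∧ s(k, k, p), inv(s(p, p, k))), inv(k) ∧ inv(p) ∧ inv(p) ∧ inv(p) ∧ inv(s(k, k, p)) ∧ s(k ∧ p ∧ p ∧ p, s(p, k, k), k ∧ p) ∧ s(p, k, k), k)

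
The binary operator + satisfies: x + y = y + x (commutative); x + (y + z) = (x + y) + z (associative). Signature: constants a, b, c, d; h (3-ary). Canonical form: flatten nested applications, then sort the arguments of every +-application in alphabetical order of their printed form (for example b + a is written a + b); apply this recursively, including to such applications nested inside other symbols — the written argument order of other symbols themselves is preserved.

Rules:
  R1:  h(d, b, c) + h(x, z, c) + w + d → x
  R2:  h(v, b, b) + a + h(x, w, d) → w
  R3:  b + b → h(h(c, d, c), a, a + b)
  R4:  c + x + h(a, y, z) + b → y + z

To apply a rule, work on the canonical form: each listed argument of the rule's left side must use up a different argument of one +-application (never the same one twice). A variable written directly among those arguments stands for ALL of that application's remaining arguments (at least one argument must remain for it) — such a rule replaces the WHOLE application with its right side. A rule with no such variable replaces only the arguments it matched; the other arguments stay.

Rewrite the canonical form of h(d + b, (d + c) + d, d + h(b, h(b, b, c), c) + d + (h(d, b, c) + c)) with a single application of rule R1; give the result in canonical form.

Answer: h(b + d, c + d + d, b)

Derivation:
Canonical form:  h(b + d, c + d + d, c + d + d + h(b, h(b, b, c), c) + h(d, b, c))
Match R1:  consume d, h(b, h(b, b, c), c), h(d, b, c);  w := c + d, x := b, z := h(b, b, c)
Every leftover argument binds to the variable; the entire application is replaced.
Result:  h(b + d, c + d + d, b)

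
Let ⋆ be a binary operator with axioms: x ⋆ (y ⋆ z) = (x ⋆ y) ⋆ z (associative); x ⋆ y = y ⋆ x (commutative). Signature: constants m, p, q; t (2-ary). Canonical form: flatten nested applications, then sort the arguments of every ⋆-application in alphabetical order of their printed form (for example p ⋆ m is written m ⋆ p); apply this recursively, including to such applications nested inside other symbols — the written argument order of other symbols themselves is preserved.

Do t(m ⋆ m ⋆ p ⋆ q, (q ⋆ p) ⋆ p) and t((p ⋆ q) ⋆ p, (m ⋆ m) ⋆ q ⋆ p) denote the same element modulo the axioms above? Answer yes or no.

Left:  t(m ⋆ m ⋆ p ⋆ q, (q ⋆ p) ⋆ p)
  Descend into:  (q ⋆ p) ⋆ p
  Flatten:  q ⋆ p ⋆ p
  Sort:  p ⋆ p ⋆ q
  Put back:  t(m ⋆ m ⋆ p ⋆ q, p ⋆ p ⋆ q)
Right:  t((p ⋆ q) ⋆ p, (m ⋆ m) ⋆ q ⋆ p)
  Descend into:  (m ⋆ m) ⋆ q ⋆ p
  Merge nested applications:  m ⋆ m ⋆ q ⋆ p
  Order the arguments:  m ⋆ m ⋆ p ⋆ q
  Reassemble:  t(p ⋆ p ⋆ q, m ⋆ m ⋆ p ⋆ q)

Answer: no — t(m ⋆ m ⋆ p ⋆ q, p ⋆ p ⋆ q) vs t(p ⋆ p ⋆ q, m ⋆ m ⋆ p ⋆ q)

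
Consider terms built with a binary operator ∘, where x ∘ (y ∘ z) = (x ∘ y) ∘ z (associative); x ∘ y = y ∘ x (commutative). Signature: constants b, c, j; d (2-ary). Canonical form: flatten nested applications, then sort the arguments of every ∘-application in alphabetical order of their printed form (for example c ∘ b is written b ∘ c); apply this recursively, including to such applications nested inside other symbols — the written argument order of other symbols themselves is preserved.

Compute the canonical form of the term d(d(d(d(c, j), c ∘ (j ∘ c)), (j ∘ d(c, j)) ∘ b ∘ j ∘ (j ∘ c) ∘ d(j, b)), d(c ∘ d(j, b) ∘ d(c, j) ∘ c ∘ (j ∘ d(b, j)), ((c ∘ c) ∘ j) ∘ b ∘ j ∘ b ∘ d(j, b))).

Answer: d(d(d(d(c, j), c ∘ c ∘ j), b ∘ c ∘ d(c, j) ∘ d(j, b) ∘ j ∘ j ∘ j), d(c ∘ c ∘ d(b, j) ∘ d(c, j) ∘ d(j, b) ∘ j, b ∘ b ∘ c ∘ c ∘ d(j, b) ∘ j ∘ j))

Derivation:
Work inside:  c ∘ d(j, b) ∘ d(c, j) ∘ c ∘ (j ∘ d(b, j))
Merge nested applications:  c ∘ d(j, b) ∘ d(c, j) ∘ c ∘ j ∘ d(b, j)
Sort arguments:  c ∘ c ∘ d(b, j) ∘ d(c, j) ∘ d(j, b) ∘ j
Rebuild:  d(d(d(d(c, j), c ∘ c ∘ j), b ∘ c ∘ d(c, j) ∘ d(j, b) ∘ j ∘ j ∘ j), d(c ∘ c ∘ d(b, j) ∘ d(c, j) ∘ d(j, b) ∘ j, b ∘ b ∘ c ∘ c ∘ d(j, b) ∘ j ∘ j))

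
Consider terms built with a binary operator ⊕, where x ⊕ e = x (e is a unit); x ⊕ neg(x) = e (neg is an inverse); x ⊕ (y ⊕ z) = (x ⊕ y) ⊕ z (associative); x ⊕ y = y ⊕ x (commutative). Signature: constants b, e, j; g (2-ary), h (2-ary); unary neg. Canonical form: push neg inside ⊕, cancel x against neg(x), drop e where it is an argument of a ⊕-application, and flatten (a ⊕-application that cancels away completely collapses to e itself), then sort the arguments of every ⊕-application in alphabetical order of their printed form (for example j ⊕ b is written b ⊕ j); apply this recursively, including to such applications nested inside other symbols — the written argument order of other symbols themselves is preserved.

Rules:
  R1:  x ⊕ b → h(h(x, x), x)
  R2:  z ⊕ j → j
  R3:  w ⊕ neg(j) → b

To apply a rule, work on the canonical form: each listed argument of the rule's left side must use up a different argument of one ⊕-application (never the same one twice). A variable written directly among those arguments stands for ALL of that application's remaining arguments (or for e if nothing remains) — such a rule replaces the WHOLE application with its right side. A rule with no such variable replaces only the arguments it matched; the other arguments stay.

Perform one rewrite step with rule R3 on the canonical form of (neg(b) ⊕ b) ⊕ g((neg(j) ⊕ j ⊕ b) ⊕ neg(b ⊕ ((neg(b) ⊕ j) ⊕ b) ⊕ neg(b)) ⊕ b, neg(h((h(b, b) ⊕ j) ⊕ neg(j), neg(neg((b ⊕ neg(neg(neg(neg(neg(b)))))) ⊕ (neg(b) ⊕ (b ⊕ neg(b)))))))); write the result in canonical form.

Canonical form:  g(b ⊕ b ⊕ neg(j), neg(h(h(b, b), neg(b))))
Match R3:  consume neg(j);  w := b ⊕ b
Every leftover argument binds to the variable; the entire application is replaced.
Giving:  g(b, neg(h(h(b, b), neg(b))))

Answer: g(b, neg(h(h(b, b), neg(b))))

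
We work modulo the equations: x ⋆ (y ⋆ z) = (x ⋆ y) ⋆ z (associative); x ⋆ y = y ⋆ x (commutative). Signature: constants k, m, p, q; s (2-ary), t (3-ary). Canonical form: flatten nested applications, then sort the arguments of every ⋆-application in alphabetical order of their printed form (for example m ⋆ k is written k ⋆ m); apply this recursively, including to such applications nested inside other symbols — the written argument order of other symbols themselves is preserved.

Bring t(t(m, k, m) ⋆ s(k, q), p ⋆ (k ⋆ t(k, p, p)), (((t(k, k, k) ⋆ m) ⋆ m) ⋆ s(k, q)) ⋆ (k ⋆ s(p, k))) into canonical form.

Focus inside:  (((t(k, k, k) ⋆ m) ⋆ m) ⋆ s(k, q)) ⋆ (k ⋆ s(p, k))
Merge nested applications:  t(k, k, k) ⋆ m ⋆ m ⋆ s(k, q) ⋆ k ⋆ s(p, k)
Order the arguments:  k ⋆ m ⋆ m ⋆ s(k, q) ⋆ s(p, k) ⋆ t(k, k, k)
Put back:  t(s(k, q) ⋆ t(m, k, m), k ⋆ p ⋆ t(k, p, p), k ⋆ m ⋆ m ⋆ s(k, q) ⋆ s(p, k) ⋆ t(k, k, k))

Answer: t(s(k, q) ⋆ t(m, k, m), k ⋆ p ⋆ t(k, p, p), k ⋆ m ⋆ m ⋆ s(k, q) ⋆ s(p, k) ⋆ t(k, k, k))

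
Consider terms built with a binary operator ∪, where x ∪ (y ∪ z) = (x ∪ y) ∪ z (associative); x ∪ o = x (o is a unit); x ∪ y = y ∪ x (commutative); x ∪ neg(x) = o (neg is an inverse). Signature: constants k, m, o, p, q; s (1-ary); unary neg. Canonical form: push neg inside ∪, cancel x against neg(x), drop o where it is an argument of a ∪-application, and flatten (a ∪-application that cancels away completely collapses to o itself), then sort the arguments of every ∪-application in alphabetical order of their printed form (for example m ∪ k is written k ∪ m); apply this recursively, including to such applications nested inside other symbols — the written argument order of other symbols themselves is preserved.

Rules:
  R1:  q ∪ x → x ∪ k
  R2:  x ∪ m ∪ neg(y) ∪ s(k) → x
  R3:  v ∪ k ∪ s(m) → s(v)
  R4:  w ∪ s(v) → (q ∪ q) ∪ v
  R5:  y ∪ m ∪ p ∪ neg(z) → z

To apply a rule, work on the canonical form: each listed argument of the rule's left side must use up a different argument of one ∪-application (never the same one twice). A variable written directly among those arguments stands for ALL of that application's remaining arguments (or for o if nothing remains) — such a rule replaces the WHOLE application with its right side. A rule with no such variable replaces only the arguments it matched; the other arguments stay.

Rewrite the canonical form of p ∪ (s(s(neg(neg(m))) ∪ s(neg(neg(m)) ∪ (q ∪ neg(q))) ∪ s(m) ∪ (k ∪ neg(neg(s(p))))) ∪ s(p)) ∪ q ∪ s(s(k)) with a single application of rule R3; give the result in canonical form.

Answer: p ∪ q ∪ s(p) ∪ s(s(k)) ∪ s(s(s(m) ∪ s(m) ∪ s(p)))

Derivation:
Canonical form:  p ∪ q ∪ s(k ∪ s(m) ∪ s(m) ∪ s(m) ∪ s(p)) ∪ s(p) ∪ s(s(k))
R3 matches:  uses k, s(m);  v := s(m) ∪ s(m) ∪ s(p)
Every leftover argument binds to the variable; the entire application is replaced.
Giving:  p ∪ q ∪ s(p) ∪ s(s(k)) ∪ s(s(s(m) ∪ s(m) ∪ s(p)))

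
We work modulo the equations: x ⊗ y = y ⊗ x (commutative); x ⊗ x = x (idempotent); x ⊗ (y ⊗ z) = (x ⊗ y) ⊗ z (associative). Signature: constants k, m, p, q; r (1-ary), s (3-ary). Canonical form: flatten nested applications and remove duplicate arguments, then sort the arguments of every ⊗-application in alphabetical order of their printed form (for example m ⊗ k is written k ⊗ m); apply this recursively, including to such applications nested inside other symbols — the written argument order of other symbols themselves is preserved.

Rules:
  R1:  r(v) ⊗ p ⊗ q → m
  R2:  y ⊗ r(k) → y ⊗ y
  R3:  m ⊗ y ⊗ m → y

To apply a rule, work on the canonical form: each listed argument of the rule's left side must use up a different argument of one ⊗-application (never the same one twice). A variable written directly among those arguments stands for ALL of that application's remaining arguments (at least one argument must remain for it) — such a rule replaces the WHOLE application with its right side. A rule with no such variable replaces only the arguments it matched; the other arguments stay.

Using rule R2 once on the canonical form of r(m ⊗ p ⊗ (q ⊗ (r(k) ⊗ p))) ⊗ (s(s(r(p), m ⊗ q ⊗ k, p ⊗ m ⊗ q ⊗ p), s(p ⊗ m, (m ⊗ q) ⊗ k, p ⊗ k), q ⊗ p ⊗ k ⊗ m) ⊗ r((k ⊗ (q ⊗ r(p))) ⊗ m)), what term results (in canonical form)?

Canonical form:  r(k ⊗ m ⊗ q ⊗ r(p)) ⊗ r(m ⊗ p ⊗ q ⊗ r(k)) ⊗ s(s(r(p), k ⊗ m ⊗ q, m ⊗ p ⊗ q), s(m ⊗ p, k ⊗ m ⊗ q, k ⊗ p), k ⊗ m ⊗ p ⊗ q)
R2 matches:  uses r(k);  y := m ⊗ p ⊗ q
The variable takes the whole remainder — replace the entire application.
New term:  r(k ⊗ m ⊗ q ⊗ r(p)) ⊗ r(m ⊗ p ⊗ q) ⊗ s(s(r(p), k ⊗ m ⊗ q, m ⊗ p ⊗ q), s(m ⊗ p, k ⊗ m ⊗ q, k ⊗ p), k ⊗ m ⊗ p ⊗ q)

Answer: r(k ⊗ m ⊗ q ⊗ r(p)) ⊗ r(m ⊗ p ⊗ q) ⊗ s(s(r(p), k ⊗ m ⊗ q, m ⊗ p ⊗ q), s(m ⊗ p, k ⊗ m ⊗ q, k ⊗ p), k ⊗ m ⊗ p ⊗ q)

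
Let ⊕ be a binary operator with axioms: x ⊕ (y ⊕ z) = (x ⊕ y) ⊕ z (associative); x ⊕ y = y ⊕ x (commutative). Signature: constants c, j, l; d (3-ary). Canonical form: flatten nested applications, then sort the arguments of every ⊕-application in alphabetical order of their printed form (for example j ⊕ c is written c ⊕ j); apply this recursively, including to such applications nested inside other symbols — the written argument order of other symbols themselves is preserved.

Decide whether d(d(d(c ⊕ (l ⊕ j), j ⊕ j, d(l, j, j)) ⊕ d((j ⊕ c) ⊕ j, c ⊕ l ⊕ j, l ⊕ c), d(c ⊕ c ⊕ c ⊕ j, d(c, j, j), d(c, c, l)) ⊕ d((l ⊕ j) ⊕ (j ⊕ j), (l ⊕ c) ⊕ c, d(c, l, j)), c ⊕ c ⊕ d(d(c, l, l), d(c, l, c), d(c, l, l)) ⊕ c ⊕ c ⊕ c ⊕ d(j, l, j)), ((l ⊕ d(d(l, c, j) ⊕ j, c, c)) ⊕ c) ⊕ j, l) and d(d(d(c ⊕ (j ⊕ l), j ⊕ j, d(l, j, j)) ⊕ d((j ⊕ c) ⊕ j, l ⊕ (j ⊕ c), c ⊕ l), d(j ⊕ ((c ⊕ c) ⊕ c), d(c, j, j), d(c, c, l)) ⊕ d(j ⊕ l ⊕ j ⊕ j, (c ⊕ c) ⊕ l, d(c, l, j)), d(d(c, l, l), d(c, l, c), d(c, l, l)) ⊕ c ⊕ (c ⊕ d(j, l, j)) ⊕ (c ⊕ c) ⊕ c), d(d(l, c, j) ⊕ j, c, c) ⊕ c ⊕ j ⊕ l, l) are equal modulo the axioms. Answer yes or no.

Answer: yes — both canonical forms are d(d(d(c ⊕ j ⊕ j, c ⊕ j ⊕ l, c ⊕ l) ⊕ d(c ⊕ j ⊕ l, j ⊕ j, d(l, j, j)), d(c ⊕ c ⊕ c ⊕ j, d(c, j, j), d(c, c, l)) ⊕ d(j ⊕ j ⊕ j ⊕ l, c ⊕ c ⊕ l, d(c, l, j)), c ⊕ c ⊕ c ⊕ c ⊕ c ⊕ d(d(c, l, l), d(c, l, c), d(c, l, l)) ⊕ d(j, l, j)), c ⊕ d(d(l, c, j) ⊕ j, c, c) ⊕ j ⊕ l, l)

Derivation:
Left:  d(d(d(c ⊕ (l ⊕ j), j ⊕ j, d(l, j, j)) ⊕ d((j ⊕ c) ⊕ j, c ⊕ l ⊕ j, l ⊕ c), d(c ⊕ c ⊕ c ⊕ j, d(c, j, j), d(c, c, l)) ⊕ d((l ⊕ j) ⊕ (j ⊕ j), (l ⊕ c) ⊕ c, d(c, l, j)), c ⊕ c ⊕ d(d(c, l, l), d(c, l, c), d(c, l, l)) ⊕ c ⊕ c ⊕ c ⊕ d(j, l, j)), ((l ⊕ d(d(l, c, j) ⊕ j, c, c)) ⊕ c) ⊕ j, l)
  Focus inside:  d(c ⊕ c ⊕ c ⊕ j, d(c, j, j), d(c, c, l)) ⊕ d((l ⊕ j) ⊕ (j ⊕ j), (l ⊕ c) ⊕ c, d(c, l, j))
  Canonicalize subterm:  d((l ⊕ j) ⊕ (j ⊕ j), (l ⊕ c) ⊕ c, d(c, l, j))  →  d(j ⊕ j ⊕ j ⊕ l, c ⊕ c ⊕ l, d(c, l, j))
  Sort:  d(c ⊕ c ⊕ c ⊕ j, d(c, j, j), d(c, c, l)) ⊕ d(j ⊕ j ⊕ j ⊕ l, c ⊕ c ⊕ l, d(c, l, j))
  Rebuild:  d(d(d(c ⊕ j ⊕ j, c ⊕ j ⊕ l, c ⊕ l) ⊕ d(c ⊕ j ⊕ l, j ⊕ j, d(l, j, j)), d(c ⊕ c ⊕ c ⊕ j, d(c, j, j), d(c, c, l)) ⊕ d(j ⊕ j ⊕ j ⊕ l, c ⊕ c ⊕ l, d(c, l, j)), c ⊕ c ⊕ c ⊕ c ⊕ c ⊕ d(d(c, l, l), d(c, l, c), d(c, l, l)) ⊕ d(j, l, j)), c ⊕ d(d(l, c, j) ⊕ j, c, c) ⊕ j ⊕ l, l)
Right:  d(d(d(c ⊕ (j ⊕ l), j ⊕ j, d(l, j, j)) ⊕ d((j ⊕ c) ⊕ j, l ⊕ (j ⊕ c), c ⊕ l), d(j ⊕ ((c ⊕ c) ⊕ c), d(c, j, j), d(c, c, l)) ⊕ d(j ⊕ l ⊕ j ⊕ j, (c ⊕ c) ⊕ l, d(c, l, j)), d(d(c, l, l), d(c, l, c), d(c, l, l)) ⊕ c ⊕ (c ⊕ d(j, l, j)) ⊕ (c ⊕ c) ⊕ c), d(d(l, c, j) ⊕ j, c, c) ⊕ c ⊕ j ⊕ l, l)
  Descend into:  d(j ⊕ ((c ⊕ c) ⊕ c), d(c, j, j), d(c, c, l)) ⊕ d(j ⊕ l ⊕ j ⊕ j, (c ⊕ c) ⊕ l, d(c, l, j))
  Inside:  d(j ⊕ ((c ⊕ c) ⊕ c), d(c, j, j), d(c, c, l))  →  d(c ⊕ c ⊕ c ⊕ j, d(c, j, j), d(c, c, l))
  Simplify inside:  d(j ⊕ l ⊕ j ⊕ j, (c ⊕ c) ⊕ l, d(c, l, j))  →  d(j ⊕ j ⊕ j ⊕ l, c ⊕ c ⊕ l, d(c, l, j))
  Sort arguments:  d(c ⊕ c ⊕ c ⊕ j, d(c, j, j), d(c, c, l)) ⊕ d(j ⊕ j ⊕ j ⊕ l, c ⊕ c ⊕ l, d(c, l, j))
  Rebuild:  d(d(d(c ⊕ j ⊕ j, c ⊕ j ⊕ l, c ⊕ l) ⊕ d(c ⊕ j ⊕ l, j ⊕ j, d(l, j, j)), d(c ⊕ c ⊕ c ⊕ j, d(c, j, j), d(c, c, l)) ⊕ d(j ⊕ j ⊕ j ⊕ l, c ⊕ c ⊕ l, d(c, l, j)), c ⊕ c ⊕ c ⊕ c ⊕ c ⊕ d(d(c, l, l), d(c, l, c), d(c, l, l)) ⊕ d(j, l, j)), c ⊕ d(d(l, c, j) ⊕ j, c, c) ⊕ j ⊕ l, l)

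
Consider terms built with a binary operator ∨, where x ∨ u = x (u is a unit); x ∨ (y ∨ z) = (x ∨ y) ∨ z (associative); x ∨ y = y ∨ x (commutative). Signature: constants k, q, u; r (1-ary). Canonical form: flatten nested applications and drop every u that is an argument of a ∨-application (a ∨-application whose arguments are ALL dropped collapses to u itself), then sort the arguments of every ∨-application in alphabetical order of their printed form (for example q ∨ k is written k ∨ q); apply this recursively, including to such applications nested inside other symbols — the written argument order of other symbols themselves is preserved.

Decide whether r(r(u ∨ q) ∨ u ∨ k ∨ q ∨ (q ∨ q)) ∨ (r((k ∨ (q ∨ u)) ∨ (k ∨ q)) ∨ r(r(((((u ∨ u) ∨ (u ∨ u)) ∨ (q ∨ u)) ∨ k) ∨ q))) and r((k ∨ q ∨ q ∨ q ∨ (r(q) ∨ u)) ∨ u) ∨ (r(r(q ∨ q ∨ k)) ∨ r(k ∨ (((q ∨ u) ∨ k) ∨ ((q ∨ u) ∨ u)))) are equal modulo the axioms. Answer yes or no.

Answer: yes — both canonical forms are r(k ∨ k ∨ q ∨ q) ∨ r(k ∨ q ∨ q ∨ q ∨ r(q)) ∨ r(r(k ∨ q ∨ q))

Derivation:
Left:  r(r(u ∨ q) ∨ u ∨ k ∨ q ∨ (q ∨ q)) ∨ (r((k ∨ (q ∨ u)) ∨ (k ∨ q)) ∨ r(r(((((u ∨ u) ∨ (u ∨ u)) ∨ (q ∨ u)) ∨ k) ∨ q)))
  Flatten:  r(r(u ∨ q) ∨ u ∨ k ∨ q ∨ (q ∨ q)) ∨ r((k ∨ (q ∨ u)) ∨ (k ∨ q)) ∨ r(r(((((u ∨ u) ∨ (u ∨ u)) ∨ (q ∨ u)) ∨ k) ∨ q))
  Simplify inside:  r(r(u ∨ q) ∨ u ∨ k ∨ q ∨ (q ∨ q))  →  r(k ∨ q ∨ q ∨ q ∨ r(q))
  Canonicalize subterm:  r((k ∨ (q ∨ u)) ∨ (k ∨ q))  →  r(k ∨ k ∨ q ∨ q)
  Inside:  r(r(((((u ∨ u) ∨ (u ∨ u)) ∨ (q ∨ u)) ∨ k) ∨ q))  →  r(r(k ∨ q ∨ q))
  Sort arguments:  r(k ∨ k ∨ q ∨ q) ∨ r(k ∨ q ∨ q ∨ q ∨ r(q)) ∨ r(r(k ∨ q ∨ q))
Right:  r((k ∨ q ∨ q ∨ q ∨ (r(q) ∨ u)) ∨ u) ∨ (r(r(q ∨ q ∨ k)) ∨ r(k ∨ (((q ∨ u) ∨ k) ∨ ((q ∨ u) ∨ u))))
  Flatten:  r((k ∨ q ∨ q ∨ q ∨ (r(q) ∨ u)) ∨ u) ∨ r(r(q ∨ q ∨ k)) ∨ r(k ∨ (((q ∨ u) ∨ k) ∨ ((q ∨ u) ∨ u)))
  Simplify inside:  r((k ∨ q ∨ q ∨ q ∨ (r(q) ∨ u)) ∨ u)  →  r(k ∨ q ∨ q ∨ q ∨ r(q))
  Simplify inside:  r(r(q ∨ q ∨ k))  →  r(r(k ∨ q ∨ q))
  Canonicalize subterm:  r(k ∨ (((q ∨ u) ∨ k) ∨ ((q ∨ u) ∨ u)))  →  r(k ∨ k ∨ q ∨ q)
  Sort arguments:  r(k ∨ k ∨ q ∨ q) ∨ r(k ∨ q ∨ q ∨ q ∨ r(q)) ∨ r(r(k ∨ q ∨ q))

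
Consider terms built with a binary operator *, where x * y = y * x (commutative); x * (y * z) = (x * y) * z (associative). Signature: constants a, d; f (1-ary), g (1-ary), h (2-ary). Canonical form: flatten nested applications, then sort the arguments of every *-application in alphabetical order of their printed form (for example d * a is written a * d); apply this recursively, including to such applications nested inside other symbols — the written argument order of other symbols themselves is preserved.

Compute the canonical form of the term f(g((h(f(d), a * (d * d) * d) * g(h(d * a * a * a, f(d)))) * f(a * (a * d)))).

Work inside:  (h(f(d), a * (d * d) * d) * g(h(d * a * a * a, f(d)))) * f(a * (a * d))
Merge nested applications:  h(f(d), a * (d * d) * d) * g(h(d * a * a * a, f(d))) * f(a * (a * d))
Canonicalize subterm:  h(f(d), a * (d * d) * d)  →  h(f(d), a * d * d * d)
Simplify inside:  g(h(d * a * a * a, f(d)))  →  g(h(a * a * a * d, f(d)))
Inside:  f(a * (a * d))  →  f(a * a * d)
Sort arguments:  f(a * a * d) * g(h(a * a * a * d, f(d))) * h(f(d), a * d * d * d)
Put back:  f(g(f(a * a * d) * g(h(a * a * a * d, f(d))) * h(f(d), a * d * d * d)))

Answer: f(g(f(a * a * d) * g(h(a * a * a * d, f(d))) * h(f(d), a * d * d * d)))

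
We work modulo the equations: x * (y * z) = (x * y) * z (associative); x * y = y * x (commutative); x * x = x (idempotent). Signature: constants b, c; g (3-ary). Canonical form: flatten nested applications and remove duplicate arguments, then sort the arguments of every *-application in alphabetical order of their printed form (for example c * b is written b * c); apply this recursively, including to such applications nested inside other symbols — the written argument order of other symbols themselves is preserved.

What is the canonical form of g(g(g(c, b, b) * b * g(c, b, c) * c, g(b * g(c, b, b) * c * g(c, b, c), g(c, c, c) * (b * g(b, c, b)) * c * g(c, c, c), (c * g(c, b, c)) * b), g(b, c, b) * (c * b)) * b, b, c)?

Answer: g(b * g(b * c * g(c, b, b) * g(c, b, c), g(b * c * g(c, b, b) * g(c, b, c), b * c * g(b, c, b) * g(c, c, c), b * c * g(c, b, c)), b * c * g(b, c, b)), b, c)

Derivation:
Focus inside:  g(g(c, b, b) * b * g(c, b, c) * c, g(b * g(c, b, b) * c * g(c, b, c), g(c, c, c) * (b * g(b, c, b)) * c * g(c, c, c), (c * g(c, b, c)) * b), g(b, c, b) * (c * b)) * b
Inside:  g(g(c, b, b) * b * g(c, b, c) * c, g(b * g(c, b, b) * c * g(c, b, c), g(c, c, c) * (b * g(b, c, b)) * c * g(c, c, c), (c * g(c, b, c)) * b), g(b, c, b) * (c * b))  →  g(b * c * g(c, b, b) * g(c, b, c), g(b * c * g(c, b, b) * g(c, b, c), b * c * g(b, c, b) * g(c, c, c), b * c * g(c, b, c)), b * c * g(b, c, b))
Order the arguments:  b * g(b * c * g(c, b, b) * g(c, b, c), g(b * c * g(c, b, b) * g(c, b, c), b * c * g(b, c, b) * g(c, c, c), b * c * g(c, b, c)), b * c * g(b, c, b))
Rebuild:  g(b * g(b * c * g(c, b, b) * g(c, b, c), g(b * c * g(c, b, b) * g(c, b, c), b * c * g(b, c, b) * g(c, c, c), b * c * g(c, b, c)), b * c * g(b, c, b)), b, c)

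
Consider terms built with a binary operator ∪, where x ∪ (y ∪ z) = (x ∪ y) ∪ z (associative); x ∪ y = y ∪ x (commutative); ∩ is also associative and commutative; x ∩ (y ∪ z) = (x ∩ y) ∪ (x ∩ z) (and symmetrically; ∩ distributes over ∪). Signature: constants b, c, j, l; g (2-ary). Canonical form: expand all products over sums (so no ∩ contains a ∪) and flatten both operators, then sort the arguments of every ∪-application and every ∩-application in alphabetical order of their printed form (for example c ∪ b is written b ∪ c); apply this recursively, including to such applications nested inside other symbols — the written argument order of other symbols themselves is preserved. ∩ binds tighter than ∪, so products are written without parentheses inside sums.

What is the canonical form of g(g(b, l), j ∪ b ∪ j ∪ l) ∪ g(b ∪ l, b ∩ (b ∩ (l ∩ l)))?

Flatten:  g(g(b, l), b ∪ j ∪ j ∪ l) ∪ g(b ∪ l, b ∩ b ∩ l ∩ l)
Sort arguments:  g(b ∪ l, b ∩ b ∩ l ∩ l) ∪ g(g(b, l), b ∪ j ∪ j ∪ l)

Answer: g(b ∪ l, b ∩ b ∩ l ∩ l) ∪ g(g(b, l), b ∪ j ∪ j ∪ l)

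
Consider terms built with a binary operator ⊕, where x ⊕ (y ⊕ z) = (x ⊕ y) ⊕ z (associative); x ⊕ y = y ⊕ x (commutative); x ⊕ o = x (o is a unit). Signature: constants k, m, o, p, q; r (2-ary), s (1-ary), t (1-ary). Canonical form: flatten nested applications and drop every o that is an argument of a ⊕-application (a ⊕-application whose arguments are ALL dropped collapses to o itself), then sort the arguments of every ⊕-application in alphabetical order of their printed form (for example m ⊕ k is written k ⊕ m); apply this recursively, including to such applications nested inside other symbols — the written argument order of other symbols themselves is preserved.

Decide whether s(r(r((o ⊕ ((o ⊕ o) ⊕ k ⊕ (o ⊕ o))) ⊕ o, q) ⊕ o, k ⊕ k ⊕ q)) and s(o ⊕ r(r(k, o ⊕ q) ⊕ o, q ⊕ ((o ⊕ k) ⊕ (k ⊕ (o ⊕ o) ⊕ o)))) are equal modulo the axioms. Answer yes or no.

Answer: yes — both canonical forms are s(r(r(k, q), k ⊕ k ⊕ q))

Derivation:
Left:  s(r(r((o ⊕ ((o ⊕ o) ⊕ k ⊕ (o ⊕ o))) ⊕ o, q) ⊕ o, k ⊕ k ⊕ q))
  Descend into:  r((o ⊕ ((o ⊕ o) ⊕ k ⊕ (o ⊕ o))) ⊕ o, q) ⊕ o
  Canonicalize subterm:  r((o ⊕ ((o ⊕ o) ⊕ k ⊕ (o ⊕ o))) ⊕ o, q)  →  r(k, q)
  Unit:  drop o
  Sort arguments:  r(k, q)
  Reassemble:  s(r(r(k, q), k ⊕ k ⊕ q))
Right:  s(o ⊕ r(r(k, o ⊕ q) ⊕ o, q ⊕ ((o ⊕ k) ⊕ (k ⊕ (o ⊕ o) ⊕ o))))
  Work inside:  o ⊕ r(r(k, o ⊕ q) ⊕ o, q ⊕ ((o ⊕ k) ⊕ (k ⊕ (o ⊕ o) ⊕ o)))
  Canonicalize subterm:  r(r(k, o ⊕ q) ⊕ o, q ⊕ ((o ⊕ k) ⊕ (k ⊕ (o ⊕ o) ⊕ o)))  →  r(r(k, q), k ⊕ k ⊕ q)
  Drop the unit:  drop o
  Sort:  r(r(k, q), k ⊕ k ⊕ q)
  Put back:  s(r(r(k, q), k ⊕ k ⊕ q))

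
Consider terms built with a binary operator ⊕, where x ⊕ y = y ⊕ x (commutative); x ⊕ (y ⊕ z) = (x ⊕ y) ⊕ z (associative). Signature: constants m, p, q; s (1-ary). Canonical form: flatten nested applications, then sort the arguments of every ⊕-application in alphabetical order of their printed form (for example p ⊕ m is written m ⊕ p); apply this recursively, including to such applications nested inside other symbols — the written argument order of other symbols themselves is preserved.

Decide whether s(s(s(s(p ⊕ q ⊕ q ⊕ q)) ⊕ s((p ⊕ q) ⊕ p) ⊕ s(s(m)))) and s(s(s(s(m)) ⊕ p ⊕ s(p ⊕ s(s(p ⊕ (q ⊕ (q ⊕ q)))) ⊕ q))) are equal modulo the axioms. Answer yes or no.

Left:  s(s(s(s(p ⊕ q ⊕ q ⊕ q)) ⊕ s((p ⊕ q) ⊕ p) ⊕ s(s(m))))
  Work inside:  s(s(p ⊕ q ⊕ q ⊕ q)) ⊕ s((p ⊕ q) ⊕ p) ⊕ s(s(m))
  Canonicalize subterm:  s((p ⊕ q) ⊕ p)  →  s(p ⊕ p ⊕ q)
  Sort:  s(p ⊕ p ⊕ q) ⊕ s(s(m)) ⊕ s(s(p ⊕ q ⊕ q ⊕ q))
  Put back:  s(s(s(p ⊕ p ⊕ q) ⊕ s(s(m)) ⊕ s(s(p ⊕ q ⊕ q ⊕ q))))
Right:  s(s(s(s(m)) ⊕ p ⊕ s(p ⊕ s(s(p ⊕ (q ⊕ (q ⊕ q)))) ⊕ q)))
  Work inside:  s(s(m)) ⊕ p ⊕ s(p ⊕ s(s(p ⊕ (q ⊕ (q ⊕ q)))) ⊕ q)
  Inside:  s(p ⊕ s(s(p ⊕ (q ⊕ (q ⊕ q)))) ⊕ q)  →  s(p ⊕ q ⊕ s(s(p ⊕ q ⊕ q ⊕ q)))
  Order the arguments:  p ⊕ s(p ⊕ q ⊕ s(s(p ⊕ q ⊕ q ⊕ q))) ⊕ s(s(m))
  Put back:  s(s(p ⊕ s(p ⊕ q ⊕ s(s(p ⊕ q ⊕ q ⊕ q))) ⊕ s(s(m))))

Answer: no — s(s(s(p ⊕ p ⊕ q) ⊕ s(s(m)) ⊕ s(s(p ⊕ q ⊕ q ⊕ q)))) vs s(s(p ⊕ s(p ⊕ q ⊕ s(s(p ⊕ q ⊕ q ⊕ q))) ⊕ s(s(m))))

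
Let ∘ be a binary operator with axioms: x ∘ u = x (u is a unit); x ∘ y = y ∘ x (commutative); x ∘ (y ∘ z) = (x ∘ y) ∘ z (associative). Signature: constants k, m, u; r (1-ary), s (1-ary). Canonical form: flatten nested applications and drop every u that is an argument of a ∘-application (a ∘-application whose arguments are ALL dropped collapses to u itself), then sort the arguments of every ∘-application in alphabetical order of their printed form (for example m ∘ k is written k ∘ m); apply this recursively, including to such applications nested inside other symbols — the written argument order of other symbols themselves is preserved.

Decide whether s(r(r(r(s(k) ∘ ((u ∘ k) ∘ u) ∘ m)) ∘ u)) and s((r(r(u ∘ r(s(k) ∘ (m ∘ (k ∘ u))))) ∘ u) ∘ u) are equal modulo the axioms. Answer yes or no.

Left:  s(r(r(r(s(k) ∘ ((u ∘ k) ∘ u) ∘ m)) ∘ u))
  Descend into:  r(r(s(k) ∘ ((u ∘ k) ∘ u) ∘ m)) ∘ u
  Simplify inside:  r(r(s(k) ∘ ((u ∘ k) ∘ u) ∘ m))  →  r(r(k ∘ m ∘ s(k)))
  Unit:  drop u
  Sort arguments:  r(r(k ∘ m ∘ s(k)))
  Put back:  s(r(r(r(k ∘ m ∘ s(k)))))
Right:  s((r(r(u ∘ r(s(k) ∘ (m ∘ (k ∘ u))))) ∘ u) ∘ u)
  Work inside:  (r(r(u ∘ r(s(k) ∘ (m ∘ (k ∘ u))))) ∘ u) ∘ u
  Merge nested applications:  r(r(u ∘ r(s(k) ∘ (m ∘ (k ∘ u))))) ∘ u ∘ u
  Canonicalize subterm:  r(r(u ∘ r(s(k) ∘ (m ∘ (k ∘ u)))))  →  r(r(r(k ∘ m ∘ s(k))))
  Units out:  drop u (×2)
  Sort:  r(r(r(k ∘ m ∘ s(k))))
  Put back:  s(r(r(r(k ∘ m ∘ s(k)))))

Answer: yes — both canonical forms are s(r(r(r(k ∘ m ∘ s(k)))))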